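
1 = 1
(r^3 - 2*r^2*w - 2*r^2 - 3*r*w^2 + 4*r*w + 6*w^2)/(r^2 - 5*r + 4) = (r^3 - 2*r^2*w - 2*r^2 - 3*r*w^2 + 4*r*w + 6*w^2)/(r^2 - 5*r + 4)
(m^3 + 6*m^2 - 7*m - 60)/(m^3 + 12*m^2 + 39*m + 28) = (m^2 + 2*m - 15)/(m^2 + 8*m + 7)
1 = 1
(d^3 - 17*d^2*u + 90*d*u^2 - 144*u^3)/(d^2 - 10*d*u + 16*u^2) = (-d^2 + 9*d*u - 18*u^2)/(-d + 2*u)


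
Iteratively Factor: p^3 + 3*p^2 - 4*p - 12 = (p + 3)*(p^2 - 4) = (p - 2)*(p + 3)*(p + 2)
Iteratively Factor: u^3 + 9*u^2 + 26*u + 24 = (u + 4)*(u^2 + 5*u + 6) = (u + 3)*(u + 4)*(u + 2)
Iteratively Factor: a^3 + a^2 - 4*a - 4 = (a - 2)*(a^2 + 3*a + 2) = (a - 2)*(a + 2)*(a + 1)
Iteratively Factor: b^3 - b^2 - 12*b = (b)*(b^2 - b - 12) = b*(b + 3)*(b - 4)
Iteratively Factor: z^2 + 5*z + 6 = (z + 2)*(z + 3)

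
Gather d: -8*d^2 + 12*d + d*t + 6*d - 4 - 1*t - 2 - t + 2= -8*d^2 + d*(t + 18) - 2*t - 4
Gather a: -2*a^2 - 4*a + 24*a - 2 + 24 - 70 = -2*a^2 + 20*a - 48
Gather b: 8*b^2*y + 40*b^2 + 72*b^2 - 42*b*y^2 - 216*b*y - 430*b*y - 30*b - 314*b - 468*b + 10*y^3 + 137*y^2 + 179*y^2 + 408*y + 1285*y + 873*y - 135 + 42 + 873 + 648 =b^2*(8*y + 112) + b*(-42*y^2 - 646*y - 812) + 10*y^3 + 316*y^2 + 2566*y + 1428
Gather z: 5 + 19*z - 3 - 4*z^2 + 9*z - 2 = -4*z^2 + 28*z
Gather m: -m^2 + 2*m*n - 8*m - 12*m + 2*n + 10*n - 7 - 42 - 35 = -m^2 + m*(2*n - 20) + 12*n - 84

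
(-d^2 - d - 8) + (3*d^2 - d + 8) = 2*d^2 - 2*d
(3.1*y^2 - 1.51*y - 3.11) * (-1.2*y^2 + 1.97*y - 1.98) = -3.72*y^4 + 7.919*y^3 - 5.3807*y^2 - 3.1369*y + 6.1578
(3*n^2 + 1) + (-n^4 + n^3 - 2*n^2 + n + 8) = -n^4 + n^3 + n^2 + n + 9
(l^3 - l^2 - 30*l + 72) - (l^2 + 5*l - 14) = l^3 - 2*l^2 - 35*l + 86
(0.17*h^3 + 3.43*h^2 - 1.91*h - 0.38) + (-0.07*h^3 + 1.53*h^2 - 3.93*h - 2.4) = 0.1*h^3 + 4.96*h^2 - 5.84*h - 2.78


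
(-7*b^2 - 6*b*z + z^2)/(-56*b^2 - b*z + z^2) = (7*b^2 + 6*b*z - z^2)/(56*b^2 + b*z - z^2)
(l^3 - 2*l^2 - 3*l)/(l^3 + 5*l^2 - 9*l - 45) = l*(l + 1)/(l^2 + 8*l + 15)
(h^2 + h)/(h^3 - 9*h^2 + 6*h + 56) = h*(h + 1)/(h^3 - 9*h^2 + 6*h + 56)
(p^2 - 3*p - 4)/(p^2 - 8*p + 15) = (p^2 - 3*p - 4)/(p^2 - 8*p + 15)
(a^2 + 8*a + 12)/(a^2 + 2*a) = (a + 6)/a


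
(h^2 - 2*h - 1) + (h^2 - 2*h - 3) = 2*h^2 - 4*h - 4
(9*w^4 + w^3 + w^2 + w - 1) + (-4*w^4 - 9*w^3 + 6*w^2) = 5*w^4 - 8*w^3 + 7*w^2 + w - 1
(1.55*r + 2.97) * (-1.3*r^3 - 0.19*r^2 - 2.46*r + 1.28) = -2.015*r^4 - 4.1555*r^3 - 4.3773*r^2 - 5.3222*r + 3.8016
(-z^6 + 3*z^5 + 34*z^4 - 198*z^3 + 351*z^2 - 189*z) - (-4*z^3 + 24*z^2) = -z^6 + 3*z^5 + 34*z^4 - 194*z^3 + 327*z^2 - 189*z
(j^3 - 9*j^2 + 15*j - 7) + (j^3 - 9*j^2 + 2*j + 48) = 2*j^3 - 18*j^2 + 17*j + 41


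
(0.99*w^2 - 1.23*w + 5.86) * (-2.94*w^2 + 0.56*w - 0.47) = -2.9106*w^4 + 4.1706*w^3 - 18.3825*w^2 + 3.8597*w - 2.7542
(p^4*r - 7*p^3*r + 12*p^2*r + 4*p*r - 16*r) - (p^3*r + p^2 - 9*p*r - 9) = p^4*r - 8*p^3*r + 12*p^2*r - p^2 + 13*p*r - 16*r + 9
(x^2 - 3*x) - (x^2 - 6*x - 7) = 3*x + 7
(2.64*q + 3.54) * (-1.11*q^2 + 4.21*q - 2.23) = -2.9304*q^3 + 7.185*q^2 + 9.0162*q - 7.8942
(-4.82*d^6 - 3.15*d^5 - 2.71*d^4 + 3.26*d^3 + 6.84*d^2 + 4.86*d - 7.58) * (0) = 0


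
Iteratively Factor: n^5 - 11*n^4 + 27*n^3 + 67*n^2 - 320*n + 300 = (n - 2)*(n^4 - 9*n^3 + 9*n^2 + 85*n - 150) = (n - 2)*(n + 3)*(n^3 - 12*n^2 + 45*n - 50) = (n - 2)^2*(n + 3)*(n^2 - 10*n + 25) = (n - 5)*(n - 2)^2*(n + 3)*(n - 5)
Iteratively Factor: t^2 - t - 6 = (t + 2)*(t - 3)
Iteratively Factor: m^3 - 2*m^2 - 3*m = (m - 3)*(m^2 + m) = (m - 3)*(m + 1)*(m)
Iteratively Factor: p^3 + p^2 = (p)*(p^2 + p) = p^2*(p + 1)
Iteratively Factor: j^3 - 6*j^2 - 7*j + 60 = (j + 3)*(j^2 - 9*j + 20) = (j - 5)*(j + 3)*(j - 4)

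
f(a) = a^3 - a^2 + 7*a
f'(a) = 3*a^2 - 2*a + 7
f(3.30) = 48.15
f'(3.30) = 33.07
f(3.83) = 68.32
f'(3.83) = 43.35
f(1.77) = 14.80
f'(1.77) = 12.86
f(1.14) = 8.16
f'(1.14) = 8.62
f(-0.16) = -1.15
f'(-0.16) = 7.40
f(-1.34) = -13.58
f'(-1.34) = 15.07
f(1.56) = 12.28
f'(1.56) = 11.18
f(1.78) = 14.93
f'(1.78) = 12.95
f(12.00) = 1668.00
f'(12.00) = 415.00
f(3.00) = 39.00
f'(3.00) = 28.00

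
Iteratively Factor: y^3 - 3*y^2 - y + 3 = (y + 1)*(y^2 - 4*y + 3) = (y - 1)*(y + 1)*(y - 3)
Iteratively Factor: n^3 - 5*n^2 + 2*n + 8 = (n - 4)*(n^2 - n - 2) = (n - 4)*(n + 1)*(n - 2)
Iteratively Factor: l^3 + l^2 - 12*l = (l)*(l^2 + l - 12) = l*(l - 3)*(l + 4)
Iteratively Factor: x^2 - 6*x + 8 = (x - 4)*(x - 2)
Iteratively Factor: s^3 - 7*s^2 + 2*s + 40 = (s + 2)*(s^2 - 9*s + 20) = (s - 5)*(s + 2)*(s - 4)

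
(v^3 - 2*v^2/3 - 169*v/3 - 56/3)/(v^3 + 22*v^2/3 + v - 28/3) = (3*v^2 - 23*v - 8)/(3*v^2 + v - 4)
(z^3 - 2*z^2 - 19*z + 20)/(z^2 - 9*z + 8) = (z^2 - z - 20)/(z - 8)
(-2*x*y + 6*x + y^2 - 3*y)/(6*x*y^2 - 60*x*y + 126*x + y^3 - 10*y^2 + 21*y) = (-2*x + y)/(6*x*y - 42*x + y^2 - 7*y)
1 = 1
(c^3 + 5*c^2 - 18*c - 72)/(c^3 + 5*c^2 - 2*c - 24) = (c^2 + 2*c - 24)/(c^2 + 2*c - 8)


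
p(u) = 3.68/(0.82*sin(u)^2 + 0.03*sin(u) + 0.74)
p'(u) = 3.68*(-1.64*sin(u)*cos(u) - 0.03*cos(u))/(0.82*sin(u)^2 + 0.03*sin(u) + 0.74)^2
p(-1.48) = 2.42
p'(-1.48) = 0.23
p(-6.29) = 4.97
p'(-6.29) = -0.13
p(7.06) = 3.16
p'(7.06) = -2.28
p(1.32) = 2.39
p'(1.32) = -0.62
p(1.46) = 2.33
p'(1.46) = -0.27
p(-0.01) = 4.97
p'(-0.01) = -0.09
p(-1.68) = 2.42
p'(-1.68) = -0.28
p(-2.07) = 2.73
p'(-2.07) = -1.37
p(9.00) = 4.13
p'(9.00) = 2.98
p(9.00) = 4.13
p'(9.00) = 2.98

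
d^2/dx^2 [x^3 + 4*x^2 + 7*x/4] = 6*x + 8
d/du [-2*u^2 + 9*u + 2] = 9 - 4*u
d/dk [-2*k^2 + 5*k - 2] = 5 - 4*k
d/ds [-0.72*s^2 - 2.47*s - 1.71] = -1.44*s - 2.47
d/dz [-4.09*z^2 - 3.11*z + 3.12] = -8.18*z - 3.11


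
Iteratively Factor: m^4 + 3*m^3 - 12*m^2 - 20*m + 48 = (m - 2)*(m^3 + 5*m^2 - 2*m - 24) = (m - 2)*(m + 3)*(m^2 + 2*m - 8) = (m - 2)*(m + 3)*(m + 4)*(m - 2)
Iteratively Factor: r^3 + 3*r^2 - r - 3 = (r + 1)*(r^2 + 2*r - 3) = (r + 1)*(r + 3)*(r - 1)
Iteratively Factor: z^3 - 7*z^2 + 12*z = (z - 3)*(z^2 - 4*z) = z*(z - 3)*(z - 4)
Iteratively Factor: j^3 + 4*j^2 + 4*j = (j + 2)*(j^2 + 2*j) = (j + 2)^2*(j)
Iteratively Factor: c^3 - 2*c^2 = (c - 2)*(c^2) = c*(c - 2)*(c)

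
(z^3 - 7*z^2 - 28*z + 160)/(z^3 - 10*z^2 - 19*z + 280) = (z - 4)/(z - 7)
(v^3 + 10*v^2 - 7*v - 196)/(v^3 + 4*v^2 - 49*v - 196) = (v^2 + 3*v - 28)/(v^2 - 3*v - 28)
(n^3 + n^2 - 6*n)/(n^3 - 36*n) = (n^2 + n - 6)/(n^2 - 36)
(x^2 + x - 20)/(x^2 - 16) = (x + 5)/(x + 4)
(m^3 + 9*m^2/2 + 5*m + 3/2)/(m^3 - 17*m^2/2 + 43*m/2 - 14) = (2*m^3 + 9*m^2 + 10*m + 3)/(2*m^3 - 17*m^2 + 43*m - 28)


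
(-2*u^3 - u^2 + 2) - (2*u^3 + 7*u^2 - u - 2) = -4*u^3 - 8*u^2 + u + 4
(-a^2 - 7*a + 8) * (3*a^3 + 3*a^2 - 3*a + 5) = -3*a^5 - 24*a^4 + 6*a^3 + 40*a^2 - 59*a + 40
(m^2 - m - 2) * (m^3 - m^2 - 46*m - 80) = m^5 - 2*m^4 - 47*m^3 - 32*m^2 + 172*m + 160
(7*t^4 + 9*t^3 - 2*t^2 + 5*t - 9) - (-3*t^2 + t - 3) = 7*t^4 + 9*t^3 + t^2 + 4*t - 6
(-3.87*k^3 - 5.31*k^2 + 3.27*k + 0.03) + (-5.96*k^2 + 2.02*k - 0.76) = -3.87*k^3 - 11.27*k^2 + 5.29*k - 0.73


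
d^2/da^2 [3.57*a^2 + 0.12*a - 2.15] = 7.14000000000000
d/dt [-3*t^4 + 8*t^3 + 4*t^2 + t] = -12*t^3 + 24*t^2 + 8*t + 1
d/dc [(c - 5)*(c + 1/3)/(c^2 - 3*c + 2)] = (5*c^2 + 22*c - 43)/(3*(c^4 - 6*c^3 + 13*c^2 - 12*c + 4))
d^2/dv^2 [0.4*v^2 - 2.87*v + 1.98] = 0.800000000000000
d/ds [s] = 1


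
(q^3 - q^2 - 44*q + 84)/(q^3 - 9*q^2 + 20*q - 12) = (q + 7)/(q - 1)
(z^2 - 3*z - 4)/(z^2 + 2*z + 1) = (z - 4)/(z + 1)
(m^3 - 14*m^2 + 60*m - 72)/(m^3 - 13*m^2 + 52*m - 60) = (m - 6)/(m - 5)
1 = 1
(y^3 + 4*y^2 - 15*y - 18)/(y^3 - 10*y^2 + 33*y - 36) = (y^2 + 7*y + 6)/(y^2 - 7*y + 12)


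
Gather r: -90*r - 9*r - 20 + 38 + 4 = 22 - 99*r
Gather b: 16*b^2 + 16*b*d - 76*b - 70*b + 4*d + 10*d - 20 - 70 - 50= 16*b^2 + b*(16*d - 146) + 14*d - 140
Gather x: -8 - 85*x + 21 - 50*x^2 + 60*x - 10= -50*x^2 - 25*x + 3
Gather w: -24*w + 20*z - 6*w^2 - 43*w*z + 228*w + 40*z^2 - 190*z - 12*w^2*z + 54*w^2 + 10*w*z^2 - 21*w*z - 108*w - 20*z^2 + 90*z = w^2*(48 - 12*z) + w*(10*z^2 - 64*z + 96) + 20*z^2 - 80*z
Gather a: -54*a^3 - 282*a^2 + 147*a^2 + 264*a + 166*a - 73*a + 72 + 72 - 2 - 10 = -54*a^3 - 135*a^2 + 357*a + 132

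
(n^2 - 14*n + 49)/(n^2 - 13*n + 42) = (n - 7)/(n - 6)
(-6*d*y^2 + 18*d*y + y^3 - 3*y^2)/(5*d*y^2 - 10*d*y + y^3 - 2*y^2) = (-6*d*y + 18*d + y^2 - 3*y)/(5*d*y - 10*d + y^2 - 2*y)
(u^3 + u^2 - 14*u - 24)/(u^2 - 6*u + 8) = (u^2 + 5*u + 6)/(u - 2)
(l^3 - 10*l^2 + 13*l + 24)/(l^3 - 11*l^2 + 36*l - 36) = (l^2 - 7*l - 8)/(l^2 - 8*l + 12)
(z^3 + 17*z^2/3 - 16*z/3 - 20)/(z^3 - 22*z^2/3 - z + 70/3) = (z + 6)/(z - 7)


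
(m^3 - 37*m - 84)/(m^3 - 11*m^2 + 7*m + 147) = (m + 4)/(m - 7)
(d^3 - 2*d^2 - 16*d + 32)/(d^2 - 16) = d - 2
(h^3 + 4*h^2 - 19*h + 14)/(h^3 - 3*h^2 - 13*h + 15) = (h^2 + 5*h - 14)/(h^2 - 2*h - 15)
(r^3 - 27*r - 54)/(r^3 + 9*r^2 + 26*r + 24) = (r^2 - 3*r - 18)/(r^2 + 6*r + 8)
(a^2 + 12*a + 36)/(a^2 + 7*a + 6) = (a + 6)/(a + 1)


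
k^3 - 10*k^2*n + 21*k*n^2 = k*(k - 7*n)*(k - 3*n)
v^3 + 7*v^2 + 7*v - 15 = (v - 1)*(v + 3)*(v + 5)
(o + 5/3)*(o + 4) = o^2 + 17*o/3 + 20/3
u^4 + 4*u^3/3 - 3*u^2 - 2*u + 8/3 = (u - 1)^2*(u + 4/3)*(u + 2)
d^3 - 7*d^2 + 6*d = d*(d - 6)*(d - 1)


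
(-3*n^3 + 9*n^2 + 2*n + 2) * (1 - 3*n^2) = 9*n^5 - 27*n^4 - 9*n^3 + 3*n^2 + 2*n + 2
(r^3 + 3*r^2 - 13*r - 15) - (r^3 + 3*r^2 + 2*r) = -15*r - 15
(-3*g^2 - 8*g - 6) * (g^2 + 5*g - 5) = -3*g^4 - 23*g^3 - 31*g^2 + 10*g + 30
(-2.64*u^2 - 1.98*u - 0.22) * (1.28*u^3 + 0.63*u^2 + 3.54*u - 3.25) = -3.3792*u^5 - 4.1976*u^4 - 10.8746*u^3 + 1.4322*u^2 + 5.6562*u + 0.715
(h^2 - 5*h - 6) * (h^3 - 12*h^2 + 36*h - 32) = h^5 - 17*h^4 + 90*h^3 - 140*h^2 - 56*h + 192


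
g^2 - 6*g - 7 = (g - 7)*(g + 1)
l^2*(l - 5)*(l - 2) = l^4 - 7*l^3 + 10*l^2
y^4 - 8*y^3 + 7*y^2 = y^2*(y - 7)*(y - 1)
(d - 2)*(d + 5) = d^2 + 3*d - 10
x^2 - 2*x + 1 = (x - 1)^2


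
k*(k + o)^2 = k^3 + 2*k^2*o + k*o^2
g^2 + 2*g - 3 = (g - 1)*(g + 3)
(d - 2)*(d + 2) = d^2 - 4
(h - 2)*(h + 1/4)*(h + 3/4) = h^3 - h^2 - 29*h/16 - 3/8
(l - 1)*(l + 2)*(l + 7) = l^3 + 8*l^2 + 5*l - 14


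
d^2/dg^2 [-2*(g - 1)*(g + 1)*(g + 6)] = -12*g - 24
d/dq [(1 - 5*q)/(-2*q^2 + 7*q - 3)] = 2*(-5*q^2 + 2*q + 4)/(4*q^4 - 28*q^3 + 61*q^2 - 42*q + 9)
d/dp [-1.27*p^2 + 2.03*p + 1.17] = 2.03 - 2.54*p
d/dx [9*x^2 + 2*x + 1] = 18*x + 2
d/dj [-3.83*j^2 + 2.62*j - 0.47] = 2.62 - 7.66*j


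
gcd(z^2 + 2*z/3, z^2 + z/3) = z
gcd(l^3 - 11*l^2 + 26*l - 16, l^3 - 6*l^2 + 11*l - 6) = l^2 - 3*l + 2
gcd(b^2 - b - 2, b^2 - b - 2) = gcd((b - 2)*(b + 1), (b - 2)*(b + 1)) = b^2 - b - 2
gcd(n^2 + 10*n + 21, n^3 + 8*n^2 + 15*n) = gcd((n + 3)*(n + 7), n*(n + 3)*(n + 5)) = n + 3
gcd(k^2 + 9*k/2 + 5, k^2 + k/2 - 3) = k + 2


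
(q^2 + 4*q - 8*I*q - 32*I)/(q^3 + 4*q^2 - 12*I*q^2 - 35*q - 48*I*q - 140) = (q - 8*I)/(q^2 - 12*I*q - 35)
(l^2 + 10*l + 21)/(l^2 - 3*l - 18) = (l + 7)/(l - 6)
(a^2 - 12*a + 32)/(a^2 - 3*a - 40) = (a - 4)/(a + 5)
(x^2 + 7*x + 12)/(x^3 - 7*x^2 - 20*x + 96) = (x + 3)/(x^2 - 11*x + 24)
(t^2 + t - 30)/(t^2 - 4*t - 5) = (t + 6)/(t + 1)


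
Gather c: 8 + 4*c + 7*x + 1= 4*c + 7*x + 9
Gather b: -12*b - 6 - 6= -12*b - 12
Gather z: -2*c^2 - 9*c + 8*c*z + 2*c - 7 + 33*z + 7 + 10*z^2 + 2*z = -2*c^2 - 7*c + 10*z^2 + z*(8*c + 35)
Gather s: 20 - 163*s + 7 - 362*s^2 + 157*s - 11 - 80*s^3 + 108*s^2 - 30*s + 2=-80*s^3 - 254*s^2 - 36*s + 18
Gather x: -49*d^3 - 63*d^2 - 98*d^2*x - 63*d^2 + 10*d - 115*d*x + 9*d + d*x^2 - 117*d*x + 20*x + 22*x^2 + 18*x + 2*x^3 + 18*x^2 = -49*d^3 - 126*d^2 + 19*d + 2*x^3 + x^2*(d + 40) + x*(-98*d^2 - 232*d + 38)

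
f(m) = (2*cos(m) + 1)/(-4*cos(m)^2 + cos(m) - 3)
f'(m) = (-8*sin(m)*cos(m) + sin(m))*(2*cos(m) + 1)/(-4*cos(m)^2 + cos(m) - 3)^2 - 2*sin(m)/(-4*cos(m)^2 + cos(m) - 3)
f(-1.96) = -0.06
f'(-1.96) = -0.53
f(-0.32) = -0.51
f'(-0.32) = 0.08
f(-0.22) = -0.51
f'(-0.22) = 0.05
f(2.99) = 0.12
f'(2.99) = 0.02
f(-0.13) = -0.50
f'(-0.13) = 0.03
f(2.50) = 0.09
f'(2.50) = 0.12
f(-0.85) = -0.57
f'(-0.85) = 0.08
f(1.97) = -0.06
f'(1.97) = 0.51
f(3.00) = 0.12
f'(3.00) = 0.02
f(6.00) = -0.51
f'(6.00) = 0.07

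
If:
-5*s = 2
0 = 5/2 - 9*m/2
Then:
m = 5/9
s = -2/5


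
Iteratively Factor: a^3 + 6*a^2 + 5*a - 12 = (a + 4)*(a^2 + 2*a - 3) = (a + 3)*(a + 4)*(a - 1)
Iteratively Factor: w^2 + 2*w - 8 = (w - 2)*(w + 4)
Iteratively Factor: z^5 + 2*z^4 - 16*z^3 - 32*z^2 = (z + 4)*(z^4 - 2*z^3 - 8*z^2) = (z - 4)*(z + 4)*(z^3 + 2*z^2) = z*(z - 4)*(z + 4)*(z^2 + 2*z) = z^2*(z - 4)*(z + 4)*(z + 2)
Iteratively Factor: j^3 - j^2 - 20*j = (j)*(j^2 - j - 20) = j*(j + 4)*(j - 5)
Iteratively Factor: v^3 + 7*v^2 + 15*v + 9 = (v + 1)*(v^2 + 6*v + 9) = (v + 1)*(v + 3)*(v + 3)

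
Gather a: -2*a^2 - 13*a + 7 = -2*a^2 - 13*a + 7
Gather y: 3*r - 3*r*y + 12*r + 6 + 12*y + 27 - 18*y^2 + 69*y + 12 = 15*r - 18*y^2 + y*(81 - 3*r) + 45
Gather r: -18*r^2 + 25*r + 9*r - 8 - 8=-18*r^2 + 34*r - 16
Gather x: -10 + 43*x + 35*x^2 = 35*x^2 + 43*x - 10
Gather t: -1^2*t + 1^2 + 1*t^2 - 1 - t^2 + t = 0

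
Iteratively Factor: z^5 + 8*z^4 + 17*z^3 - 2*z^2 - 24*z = (z + 4)*(z^4 + 4*z^3 + z^2 - 6*z) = (z - 1)*(z + 4)*(z^3 + 5*z^2 + 6*z) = (z - 1)*(z + 2)*(z + 4)*(z^2 + 3*z) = (z - 1)*(z + 2)*(z + 3)*(z + 4)*(z)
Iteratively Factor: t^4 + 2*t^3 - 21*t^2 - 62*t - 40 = (t + 4)*(t^3 - 2*t^2 - 13*t - 10) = (t - 5)*(t + 4)*(t^2 + 3*t + 2) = (t - 5)*(t + 1)*(t + 4)*(t + 2)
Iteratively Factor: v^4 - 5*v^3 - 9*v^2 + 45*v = (v - 5)*(v^3 - 9*v) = (v - 5)*(v + 3)*(v^2 - 3*v) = v*(v - 5)*(v + 3)*(v - 3)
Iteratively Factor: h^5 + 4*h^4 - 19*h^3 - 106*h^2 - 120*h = (h + 4)*(h^4 - 19*h^2 - 30*h) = (h - 5)*(h + 4)*(h^3 + 5*h^2 + 6*h) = (h - 5)*(h + 3)*(h + 4)*(h^2 + 2*h) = h*(h - 5)*(h + 3)*(h + 4)*(h + 2)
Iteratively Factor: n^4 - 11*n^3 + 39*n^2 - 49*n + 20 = (n - 1)*(n^3 - 10*n^2 + 29*n - 20) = (n - 5)*(n - 1)*(n^2 - 5*n + 4) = (n - 5)*(n - 1)^2*(n - 4)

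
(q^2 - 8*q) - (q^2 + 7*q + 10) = -15*q - 10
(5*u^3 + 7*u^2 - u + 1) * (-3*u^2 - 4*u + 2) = -15*u^5 - 41*u^4 - 15*u^3 + 15*u^2 - 6*u + 2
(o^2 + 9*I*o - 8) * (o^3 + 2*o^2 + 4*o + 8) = o^5 + 2*o^4 + 9*I*o^4 - 4*o^3 + 18*I*o^3 - 8*o^2 + 36*I*o^2 - 32*o + 72*I*o - 64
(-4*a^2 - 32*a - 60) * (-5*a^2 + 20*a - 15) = 20*a^4 + 80*a^3 - 280*a^2 - 720*a + 900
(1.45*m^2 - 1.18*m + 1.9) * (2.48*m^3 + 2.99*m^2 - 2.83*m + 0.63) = 3.596*m^5 + 1.4091*m^4 - 2.9197*m^3 + 9.9339*m^2 - 6.1204*m + 1.197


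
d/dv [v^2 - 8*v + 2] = 2*v - 8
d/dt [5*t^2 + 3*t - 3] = 10*t + 3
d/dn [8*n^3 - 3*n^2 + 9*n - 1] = 24*n^2 - 6*n + 9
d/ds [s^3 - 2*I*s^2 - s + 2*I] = 3*s^2 - 4*I*s - 1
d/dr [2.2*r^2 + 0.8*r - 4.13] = 4.4*r + 0.8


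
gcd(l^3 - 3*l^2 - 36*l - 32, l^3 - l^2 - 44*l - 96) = l^2 - 4*l - 32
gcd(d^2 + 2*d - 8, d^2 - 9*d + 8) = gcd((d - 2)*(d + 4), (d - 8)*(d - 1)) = 1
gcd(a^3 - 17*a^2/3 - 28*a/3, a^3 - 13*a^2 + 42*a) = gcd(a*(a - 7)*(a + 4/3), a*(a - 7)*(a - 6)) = a^2 - 7*a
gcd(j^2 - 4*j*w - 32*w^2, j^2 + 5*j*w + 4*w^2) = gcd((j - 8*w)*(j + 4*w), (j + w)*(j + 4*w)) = j + 4*w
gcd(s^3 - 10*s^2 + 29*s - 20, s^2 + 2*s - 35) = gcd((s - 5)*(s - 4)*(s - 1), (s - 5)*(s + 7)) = s - 5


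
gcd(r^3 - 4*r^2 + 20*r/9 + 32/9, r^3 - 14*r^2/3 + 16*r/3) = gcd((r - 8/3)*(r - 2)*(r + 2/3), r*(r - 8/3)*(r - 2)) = r^2 - 14*r/3 + 16/3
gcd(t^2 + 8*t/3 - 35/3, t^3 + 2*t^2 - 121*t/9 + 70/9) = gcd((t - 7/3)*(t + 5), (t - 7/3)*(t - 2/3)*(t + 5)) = t^2 + 8*t/3 - 35/3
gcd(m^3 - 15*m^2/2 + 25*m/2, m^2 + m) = m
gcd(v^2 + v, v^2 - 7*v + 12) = 1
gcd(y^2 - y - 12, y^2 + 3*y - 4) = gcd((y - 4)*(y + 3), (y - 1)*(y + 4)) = 1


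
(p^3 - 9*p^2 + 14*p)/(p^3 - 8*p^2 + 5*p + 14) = p/(p + 1)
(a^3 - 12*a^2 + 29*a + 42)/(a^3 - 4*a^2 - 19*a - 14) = (a - 6)/(a + 2)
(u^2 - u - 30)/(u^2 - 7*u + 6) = (u + 5)/(u - 1)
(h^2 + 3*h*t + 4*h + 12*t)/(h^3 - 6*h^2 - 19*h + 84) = (h + 3*t)/(h^2 - 10*h + 21)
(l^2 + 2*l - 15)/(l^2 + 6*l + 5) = (l - 3)/(l + 1)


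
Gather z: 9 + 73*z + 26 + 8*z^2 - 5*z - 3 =8*z^2 + 68*z + 32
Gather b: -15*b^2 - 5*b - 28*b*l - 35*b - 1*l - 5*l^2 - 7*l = -15*b^2 + b*(-28*l - 40) - 5*l^2 - 8*l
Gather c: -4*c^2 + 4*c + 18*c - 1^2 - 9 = -4*c^2 + 22*c - 10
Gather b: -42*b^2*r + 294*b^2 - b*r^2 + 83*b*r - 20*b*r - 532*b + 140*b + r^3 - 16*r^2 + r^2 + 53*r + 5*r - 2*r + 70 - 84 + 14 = b^2*(294 - 42*r) + b*(-r^2 + 63*r - 392) + r^3 - 15*r^2 + 56*r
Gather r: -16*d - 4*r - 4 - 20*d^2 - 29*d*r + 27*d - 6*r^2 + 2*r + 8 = -20*d^2 + 11*d - 6*r^2 + r*(-29*d - 2) + 4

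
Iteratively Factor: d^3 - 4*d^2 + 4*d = (d)*(d^2 - 4*d + 4) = d*(d - 2)*(d - 2)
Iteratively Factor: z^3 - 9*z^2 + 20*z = (z)*(z^2 - 9*z + 20) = z*(z - 4)*(z - 5)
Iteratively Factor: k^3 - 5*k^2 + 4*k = (k - 4)*(k^2 - k) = (k - 4)*(k - 1)*(k)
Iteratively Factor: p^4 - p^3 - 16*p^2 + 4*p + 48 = (p - 4)*(p^3 + 3*p^2 - 4*p - 12) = (p - 4)*(p + 2)*(p^2 + p - 6) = (p - 4)*(p - 2)*(p + 2)*(p + 3)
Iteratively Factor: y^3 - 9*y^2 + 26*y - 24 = (y - 3)*(y^2 - 6*y + 8) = (y - 4)*(y - 3)*(y - 2)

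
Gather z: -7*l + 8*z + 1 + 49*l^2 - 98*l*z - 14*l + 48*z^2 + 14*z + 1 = 49*l^2 - 21*l + 48*z^2 + z*(22 - 98*l) + 2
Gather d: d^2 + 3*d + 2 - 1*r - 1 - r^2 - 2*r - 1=d^2 + 3*d - r^2 - 3*r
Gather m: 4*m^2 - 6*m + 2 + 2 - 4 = 4*m^2 - 6*m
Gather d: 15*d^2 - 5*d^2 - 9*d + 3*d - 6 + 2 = 10*d^2 - 6*d - 4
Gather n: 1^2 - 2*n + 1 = 2 - 2*n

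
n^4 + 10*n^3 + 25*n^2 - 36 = (n - 1)*(n + 2)*(n + 3)*(n + 6)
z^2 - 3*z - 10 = (z - 5)*(z + 2)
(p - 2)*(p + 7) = p^2 + 5*p - 14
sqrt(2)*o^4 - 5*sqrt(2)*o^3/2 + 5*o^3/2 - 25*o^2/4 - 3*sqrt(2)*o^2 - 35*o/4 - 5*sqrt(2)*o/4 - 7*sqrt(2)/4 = (o - 7/2)*(o + 1)*(o + sqrt(2))*(sqrt(2)*o + 1/2)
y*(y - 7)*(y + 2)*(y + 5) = y^4 - 39*y^2 - 70*y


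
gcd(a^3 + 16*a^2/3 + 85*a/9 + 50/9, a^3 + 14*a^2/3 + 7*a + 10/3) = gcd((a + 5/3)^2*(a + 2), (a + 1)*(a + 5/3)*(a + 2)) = a^2 + 11*a/3 + 10/3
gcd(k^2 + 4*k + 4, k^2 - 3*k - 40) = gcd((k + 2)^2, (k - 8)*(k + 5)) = 1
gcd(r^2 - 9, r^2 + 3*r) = r + 3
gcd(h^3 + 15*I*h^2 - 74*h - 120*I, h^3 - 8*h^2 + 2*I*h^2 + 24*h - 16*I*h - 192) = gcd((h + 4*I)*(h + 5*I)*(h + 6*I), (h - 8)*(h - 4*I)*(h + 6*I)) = h + 6*I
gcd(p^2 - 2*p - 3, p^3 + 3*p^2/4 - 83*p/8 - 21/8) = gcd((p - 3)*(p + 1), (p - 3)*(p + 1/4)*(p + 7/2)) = p - 3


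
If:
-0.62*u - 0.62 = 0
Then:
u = -1.00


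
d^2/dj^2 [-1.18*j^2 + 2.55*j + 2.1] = -2.36000000000000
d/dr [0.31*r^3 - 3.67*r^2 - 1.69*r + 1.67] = 0.93*r^2 - 7.34*r - 1.69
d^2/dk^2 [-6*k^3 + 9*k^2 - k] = 18 - 36*k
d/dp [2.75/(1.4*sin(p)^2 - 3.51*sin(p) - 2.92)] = (9.6525 - 7.7*sin(p))*cos(p)/(-1.4*sin(p)^2 + 3.51*sin(p) + 2.92)^2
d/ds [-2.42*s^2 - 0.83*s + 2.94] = -4.84*s - 0.83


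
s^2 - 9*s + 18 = (s - 6)*(s - 3)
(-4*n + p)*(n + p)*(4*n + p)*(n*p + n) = -16*n^4*p - 16*n^4 - 16*n^3*p^2 - 16*n^3*p + n^2*p^3 + n^2*p^2 + n*p^4 + n*p^3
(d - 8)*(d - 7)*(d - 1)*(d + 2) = d^4 - 14*d^3 + 39*d^2 + 86*d - 112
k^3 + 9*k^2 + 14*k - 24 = (k - 1)*(k + 4)*(k + 6)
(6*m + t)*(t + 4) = 6*m*t + 24*m + t^2 + 4*t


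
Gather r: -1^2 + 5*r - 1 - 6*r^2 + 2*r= -6*r^2 + 7*r - 2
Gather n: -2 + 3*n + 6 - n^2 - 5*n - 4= -n^2 - 2*n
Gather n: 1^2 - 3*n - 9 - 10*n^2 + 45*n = -10*n^2 + 42*n - 8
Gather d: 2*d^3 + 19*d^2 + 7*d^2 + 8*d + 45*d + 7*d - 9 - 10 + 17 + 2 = 2*d^3 + 26*d^2 + 60*d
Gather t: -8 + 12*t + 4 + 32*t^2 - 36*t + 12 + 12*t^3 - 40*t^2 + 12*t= 12*t^3 - 8*t^2 - 12*t + 8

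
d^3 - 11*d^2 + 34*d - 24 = (d - 6)*(d - 4)*(d - 1)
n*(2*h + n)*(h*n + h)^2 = 2*h^3*n^3 + 4*h^3*n^2 + 2*h^3*n + h^2*n^4 + 2*h^2*n^3 + h^2*n^2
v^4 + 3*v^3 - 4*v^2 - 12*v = v*(v - 2)*(v + 2)*(v + 3)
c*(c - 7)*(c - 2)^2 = c^4 - 11*c^3 + 32*c^2 - 28*c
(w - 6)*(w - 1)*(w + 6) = w^3 - w^2 - 36*w + 36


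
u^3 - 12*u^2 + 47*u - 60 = (u - 5)*(u - 4)*(u - 3)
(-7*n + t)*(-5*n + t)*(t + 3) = 35*n^2*t + 105*n^2 - 12*n*t^2 - 36*n*t + t^3 + 3*t^2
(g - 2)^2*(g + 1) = g^3 - 3*g^2 + 4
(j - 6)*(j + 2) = j^2 - 4*j - 12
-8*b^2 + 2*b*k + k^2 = (-2*b + k)*(4*b + k)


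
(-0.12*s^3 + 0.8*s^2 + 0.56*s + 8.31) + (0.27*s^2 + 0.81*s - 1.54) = -0.12*s^3 + 1.07*s^2 + 1.37*s + 6.77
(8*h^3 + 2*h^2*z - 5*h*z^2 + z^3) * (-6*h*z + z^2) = -48*h^4*z - 4*h^3*z^2 + 32*h^2*z^3 - 11*h*z^4 + z^5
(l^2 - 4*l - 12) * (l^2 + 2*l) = l^4 - 2*l^3 - 20*l^2 - 24*l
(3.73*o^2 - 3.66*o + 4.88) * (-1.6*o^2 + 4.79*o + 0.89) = -5.968*o^4 + 23.7227*o^3 - 22.0197*o^2 + 20.1178*o + 4.3432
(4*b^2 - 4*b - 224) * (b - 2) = 4*b^3 - 12*b^2 - 216*b + 448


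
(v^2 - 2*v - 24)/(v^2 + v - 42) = (v + 4)/(v + 7)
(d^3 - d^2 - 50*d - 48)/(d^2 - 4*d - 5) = (d^2 - 2*d - 48)/(d - 5)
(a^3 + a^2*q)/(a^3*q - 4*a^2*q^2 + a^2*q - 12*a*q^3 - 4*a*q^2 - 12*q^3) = a^2*(-a - q)/(q*(-a^3 + 4*a^2*q - a^2 + 12*a*q^2 + 4*a*q + 12*q^2))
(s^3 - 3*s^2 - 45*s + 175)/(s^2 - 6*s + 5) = (s^2 + 2*s - 35)/(s - 1)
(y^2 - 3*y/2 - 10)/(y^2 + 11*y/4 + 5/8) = 4*(y - 4)/(4*y + 1)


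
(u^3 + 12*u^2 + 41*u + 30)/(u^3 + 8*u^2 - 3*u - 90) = (u + 1)/(u - 3)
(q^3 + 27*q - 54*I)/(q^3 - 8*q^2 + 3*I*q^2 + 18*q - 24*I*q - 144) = (q - 3*I)/(q - 8)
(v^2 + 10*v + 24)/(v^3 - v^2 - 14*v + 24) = (v + 6)/(v^2 - 5*v + 6)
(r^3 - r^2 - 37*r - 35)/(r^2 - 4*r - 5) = (r^2 - 2*r - 35)/(r - 5)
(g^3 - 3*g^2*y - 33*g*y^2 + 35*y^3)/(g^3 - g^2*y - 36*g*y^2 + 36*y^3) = (-g^2 + 2*g*y + 35*y^2)/(-g^2 + 36*y^2)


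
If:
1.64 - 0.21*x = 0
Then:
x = 7.81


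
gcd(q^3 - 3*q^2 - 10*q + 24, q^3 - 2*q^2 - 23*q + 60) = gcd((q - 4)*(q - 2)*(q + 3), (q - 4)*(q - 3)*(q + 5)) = q - 4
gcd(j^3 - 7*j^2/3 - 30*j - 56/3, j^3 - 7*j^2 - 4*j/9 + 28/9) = j^2 - 19*j/3 - 14/3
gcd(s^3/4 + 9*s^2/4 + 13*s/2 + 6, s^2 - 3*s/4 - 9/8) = 1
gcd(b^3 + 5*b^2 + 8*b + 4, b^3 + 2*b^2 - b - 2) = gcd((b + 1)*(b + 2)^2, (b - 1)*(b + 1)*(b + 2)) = b^2 + 3*b + 2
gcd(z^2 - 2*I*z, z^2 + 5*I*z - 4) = 1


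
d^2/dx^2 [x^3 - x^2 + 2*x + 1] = 6*x - 2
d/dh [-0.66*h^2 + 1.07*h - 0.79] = 1.07 - 1.32*h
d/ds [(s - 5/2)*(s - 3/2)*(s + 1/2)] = 3*s^2 - 7*s + 7/4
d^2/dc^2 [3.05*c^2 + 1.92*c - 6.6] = 6.10000000000000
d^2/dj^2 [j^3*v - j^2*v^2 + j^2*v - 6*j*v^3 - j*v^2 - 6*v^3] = 2*v*(3*j - v + 1)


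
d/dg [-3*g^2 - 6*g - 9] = -6*g - 6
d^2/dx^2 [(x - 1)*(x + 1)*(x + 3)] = 6*x + 6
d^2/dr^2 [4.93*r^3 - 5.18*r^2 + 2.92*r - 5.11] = 29.58*r - 10.36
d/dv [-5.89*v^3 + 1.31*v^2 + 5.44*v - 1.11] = -17.67*v^2 + 2.62*v + 5.44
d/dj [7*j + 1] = 7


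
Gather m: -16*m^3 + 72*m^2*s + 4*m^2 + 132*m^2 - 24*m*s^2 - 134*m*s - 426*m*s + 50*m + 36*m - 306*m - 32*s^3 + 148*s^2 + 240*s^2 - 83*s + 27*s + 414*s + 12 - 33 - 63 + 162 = -16*m^3 + m^2*(72*s + 136) + m*(-24*s^2 - 560*s - 220) - 32*s^3 + 388*s^2 + 358*s + 78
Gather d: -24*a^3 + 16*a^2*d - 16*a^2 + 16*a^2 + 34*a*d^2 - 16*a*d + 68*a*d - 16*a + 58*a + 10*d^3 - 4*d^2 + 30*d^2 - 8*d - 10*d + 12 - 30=-24*a^3 + 42*a + 10*d^3 + d^2*(34*a + 26) + d*(16*a^2 + 52*a - 18) - 18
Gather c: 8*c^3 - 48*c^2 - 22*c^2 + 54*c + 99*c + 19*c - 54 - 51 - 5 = 8*c^3 - 70*c^2 + 172*c - 110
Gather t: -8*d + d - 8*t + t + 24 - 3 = -7*d - 7*t + 21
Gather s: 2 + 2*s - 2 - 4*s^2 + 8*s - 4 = -4*s^2 + 10*s - 4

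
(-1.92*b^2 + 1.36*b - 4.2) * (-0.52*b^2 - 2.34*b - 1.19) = 0.9984*b^4 + 3.7856*b^3 + 1.2864*b^2 + 8.2096*b + 4.998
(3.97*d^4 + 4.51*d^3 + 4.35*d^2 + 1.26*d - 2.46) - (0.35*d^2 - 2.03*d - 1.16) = 3.97*d^4 + 4.51*d^3 + 4.0*d^2 + 3.29*d - 1.3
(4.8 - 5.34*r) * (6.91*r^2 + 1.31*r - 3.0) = -36.8994*r^3 + 26.1726*r^2 + 22.308*r - 14.4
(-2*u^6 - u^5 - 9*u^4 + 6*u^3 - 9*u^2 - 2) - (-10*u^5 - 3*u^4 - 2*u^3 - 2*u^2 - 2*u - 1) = -2*u^6 + 9*u^5 - 6*u^4 + 8*u^3 - 7*u^2 + 2*u - 1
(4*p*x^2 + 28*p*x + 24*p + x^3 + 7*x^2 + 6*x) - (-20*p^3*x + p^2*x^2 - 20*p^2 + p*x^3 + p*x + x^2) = 20*p^3*x - p^2*x^2 + 20*p^2 - p*x^3 + 4*p*x^2 + 27*p*x + 24*p + x^3 + 6*x^2 + 6*x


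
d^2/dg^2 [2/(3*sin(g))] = 2*(cos(g)^2 + 1)/(3*sin(g)^3)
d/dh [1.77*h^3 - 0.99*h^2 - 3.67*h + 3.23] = 5.31*h^2 - 1.98*h - 3.67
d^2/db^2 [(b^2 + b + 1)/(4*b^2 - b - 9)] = 2*(20*b^3 + 156*b^2 + 96*b + 109)/(64*b^6 - 48*b^5 - 420*b^4 + 215*b^3 + 945*b^2 - 243*b - 729)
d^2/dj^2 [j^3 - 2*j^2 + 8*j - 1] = 6*j - 4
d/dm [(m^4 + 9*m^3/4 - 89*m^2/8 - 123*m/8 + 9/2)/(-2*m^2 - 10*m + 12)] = (-8*m^5 - 69*m^4 + 6*m^3 + 323*m^2 - 498*m - 279)/(8*(m^4 + 10*m^3 + 13*m^2 - 60*m + 36))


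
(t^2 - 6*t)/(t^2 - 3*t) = (t - 6)/(t - 3)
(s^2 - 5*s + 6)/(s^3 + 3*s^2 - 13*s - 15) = (s - 2)/(s^2 + 6*s + 5)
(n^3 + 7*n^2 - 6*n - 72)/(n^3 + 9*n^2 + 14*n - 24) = (n - 3)/(n - 1)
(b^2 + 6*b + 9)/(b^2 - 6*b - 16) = (b^2 + 6*b + 9)/(b^2 - 6*b - 16)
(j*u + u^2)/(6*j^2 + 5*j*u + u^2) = u*(j + u)/(6*j^2 + 5*j*u + u^2)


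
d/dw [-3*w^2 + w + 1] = 1 - 6*w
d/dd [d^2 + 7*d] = 2*d + 7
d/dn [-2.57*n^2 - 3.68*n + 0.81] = -5.14*n - 3.68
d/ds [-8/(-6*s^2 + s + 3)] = 8*(1 - 12*s)/(-6*s^2 + s + 3)^2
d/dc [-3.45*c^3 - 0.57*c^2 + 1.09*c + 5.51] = -10.35*c^2 - 1.14*c + 1.09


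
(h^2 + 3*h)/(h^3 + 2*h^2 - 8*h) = (h + 3)/(h^2 + 2*h - 8)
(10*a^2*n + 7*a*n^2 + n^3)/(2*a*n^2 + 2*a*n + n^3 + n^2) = (5*a + n)/(n + 1)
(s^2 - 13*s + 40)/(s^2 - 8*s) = (s - 5)/s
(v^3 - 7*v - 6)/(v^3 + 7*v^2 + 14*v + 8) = (v - 3)/(v + 4)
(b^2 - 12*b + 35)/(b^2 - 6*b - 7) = (b - 5)/(b + 1)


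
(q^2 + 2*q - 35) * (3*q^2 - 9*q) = 3*q^4 - 3*q^3 - 123*q^2 + 315*q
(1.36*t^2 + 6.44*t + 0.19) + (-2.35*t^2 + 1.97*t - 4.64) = -0.99*t^2 + 8.41*t - 4.45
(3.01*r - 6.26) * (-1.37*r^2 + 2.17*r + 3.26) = -4.1237*r^3 + 15.1079*r^2 - 3.7716*r - 20.4076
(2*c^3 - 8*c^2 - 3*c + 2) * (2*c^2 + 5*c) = 4*c^5 - 6*c^4 - 46*c^3 - 11*c^2 + 10*c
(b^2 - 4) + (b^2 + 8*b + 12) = 2*b^2 + 8*b + 8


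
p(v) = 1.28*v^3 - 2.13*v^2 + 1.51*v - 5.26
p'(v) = 3.84*v^2 - 4.26*v + 1.51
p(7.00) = 339.98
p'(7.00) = 159.85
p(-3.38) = -84.12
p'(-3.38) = 59.78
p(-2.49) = -41.99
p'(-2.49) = 35.93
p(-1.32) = -13.91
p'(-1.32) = 13.82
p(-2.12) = -30.23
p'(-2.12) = 27.80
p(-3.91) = -120.24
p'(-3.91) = 76.87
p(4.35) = 66.36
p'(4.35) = 55.64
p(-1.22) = -12.60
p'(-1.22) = 12.42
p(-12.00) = -2541.94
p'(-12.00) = 605.59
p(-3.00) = -63.52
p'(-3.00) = 48.85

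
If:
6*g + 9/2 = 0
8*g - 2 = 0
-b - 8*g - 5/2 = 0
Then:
No Solution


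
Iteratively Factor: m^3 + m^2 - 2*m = (m)*(m^2 + m - 2) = m*(m - 1)*(m + 2)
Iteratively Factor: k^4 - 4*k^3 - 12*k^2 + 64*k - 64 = (k - 4)*(k^3 - 12*k + 16) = (k - 4)*(k - 2)*(k^2 + 2*k - 8) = (k - 4)*(k - 2)*(k + 4)*(k - 2)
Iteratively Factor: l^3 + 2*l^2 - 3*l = (l - 1)*(l^2 + 3*l) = (l - 1)*(l + 3)*(l)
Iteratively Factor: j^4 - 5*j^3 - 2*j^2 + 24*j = (j + 2)*(j^3 - 7*j^2 + 12*j) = (j - 4)*(j + 2)*(j^2 - 3*j) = (j - 4)*(j - 3)*(j + 2)*(j)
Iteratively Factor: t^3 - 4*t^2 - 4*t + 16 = (t - 4)*(t^2 - 4) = (t - 4)*(t - 2)*(t + 2)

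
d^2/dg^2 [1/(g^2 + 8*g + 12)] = 2*(-g^2 - 8*g + 4*(g + 4)^2 - 12)/(g^2 + 8*g + 12)^3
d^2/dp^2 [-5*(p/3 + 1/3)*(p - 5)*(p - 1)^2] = -20*p^2 + 60*p - 40/3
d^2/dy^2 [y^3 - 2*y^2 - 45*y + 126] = 6*y - 4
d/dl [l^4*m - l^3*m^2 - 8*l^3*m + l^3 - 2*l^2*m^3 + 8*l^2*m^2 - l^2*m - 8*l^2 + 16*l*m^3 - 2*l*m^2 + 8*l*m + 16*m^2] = 4*l^3*m - 3*l^2*m^2 - 24*l^2*m + 3*l^2 - 4*l*m^3 + 16*l*m^2 - 2*l*m - 16*l + 16*m^3 - 2*m^2 + 8*m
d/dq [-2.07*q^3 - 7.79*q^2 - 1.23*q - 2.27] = -6.21*q^2 - 15.58*q - 1.23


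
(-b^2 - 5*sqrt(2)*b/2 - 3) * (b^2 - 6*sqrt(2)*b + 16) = -b^4 + 7*sqrt(2)*b^3/2 + 11*b^2 - 22*sqrt(2)*b - 48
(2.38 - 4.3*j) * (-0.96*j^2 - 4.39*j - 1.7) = 4.128*j^3 + 16.5922*j^2 - 3.1382*j - 4.046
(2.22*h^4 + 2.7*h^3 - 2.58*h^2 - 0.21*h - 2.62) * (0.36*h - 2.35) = 0.7992*h^5 - 4.245*h^4 - 7.2738*h^3 + 5.9874*h^2 - 0.4497*h + 6.157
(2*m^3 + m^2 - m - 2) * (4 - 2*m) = -4*m^4 + 6*m^3 + 6*m^2 - 8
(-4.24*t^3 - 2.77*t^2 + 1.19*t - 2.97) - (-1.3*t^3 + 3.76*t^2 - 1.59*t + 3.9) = -2.94*t^3 - 6.53*t^2 + 2.78*t - 6.87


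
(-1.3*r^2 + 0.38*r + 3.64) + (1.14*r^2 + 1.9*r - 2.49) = -0.16*r^2 + 2.28*r + 1.15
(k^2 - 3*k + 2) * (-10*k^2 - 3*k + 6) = -10*k^4 + 27*k^3 - 5*k^2 - 24*k + 12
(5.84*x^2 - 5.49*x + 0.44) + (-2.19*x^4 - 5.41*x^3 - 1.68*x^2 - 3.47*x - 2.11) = -2.19*x^4 - 5.41*x^3 + 4.16*x^2 - 8.96*x - 1.67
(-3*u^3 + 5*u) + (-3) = -3*u^3 + 5*u - 3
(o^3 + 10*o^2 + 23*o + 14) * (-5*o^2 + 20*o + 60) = -5*o^5 - 30*o^4 + 145*o^3 + 990*o^2 + 1660*o + 840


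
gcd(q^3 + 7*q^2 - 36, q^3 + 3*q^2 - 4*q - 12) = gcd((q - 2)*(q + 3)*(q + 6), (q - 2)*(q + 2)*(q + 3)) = q^2 + q - 6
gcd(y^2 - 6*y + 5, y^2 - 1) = y - 1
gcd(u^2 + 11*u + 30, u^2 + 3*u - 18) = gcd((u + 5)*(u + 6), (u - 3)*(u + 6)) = u + 6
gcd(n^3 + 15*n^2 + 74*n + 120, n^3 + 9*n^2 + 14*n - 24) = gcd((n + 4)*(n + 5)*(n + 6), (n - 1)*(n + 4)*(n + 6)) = n^2 + 10*n + 24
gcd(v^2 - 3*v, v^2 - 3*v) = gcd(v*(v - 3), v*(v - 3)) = v^2 - 3*v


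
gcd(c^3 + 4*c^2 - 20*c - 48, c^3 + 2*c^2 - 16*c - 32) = c^2 - 2*c - 8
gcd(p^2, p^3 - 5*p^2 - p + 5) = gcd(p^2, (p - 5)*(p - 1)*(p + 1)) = 1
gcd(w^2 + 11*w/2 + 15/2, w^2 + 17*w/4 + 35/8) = w + 5/2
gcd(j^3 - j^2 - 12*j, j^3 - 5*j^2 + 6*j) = j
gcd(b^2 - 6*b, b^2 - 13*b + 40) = 1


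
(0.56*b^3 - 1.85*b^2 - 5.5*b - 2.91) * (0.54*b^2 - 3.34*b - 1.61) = 0.3024*b^5 - 2.8694*b^4 + 2.3074*b^3 + 19.7771*b^2 + 18.5744*b + 4.6851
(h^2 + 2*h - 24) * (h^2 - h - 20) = h^4 + h^3 - 46*h^2 - 16*h + 480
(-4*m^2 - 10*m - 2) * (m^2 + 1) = -4*m^4 - 10*m^3 - 6*m^2 - 10*m - 2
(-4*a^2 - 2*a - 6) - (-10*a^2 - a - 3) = 6*a^2 - a - 3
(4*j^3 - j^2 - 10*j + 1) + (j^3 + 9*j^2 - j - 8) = 5*j^3 + 8*j^2 - 11*j - 7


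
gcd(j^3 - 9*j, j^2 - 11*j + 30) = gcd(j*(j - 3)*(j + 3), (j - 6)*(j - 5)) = 1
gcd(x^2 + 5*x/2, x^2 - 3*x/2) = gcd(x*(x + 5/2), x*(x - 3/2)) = x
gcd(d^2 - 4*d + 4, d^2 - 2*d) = d - 2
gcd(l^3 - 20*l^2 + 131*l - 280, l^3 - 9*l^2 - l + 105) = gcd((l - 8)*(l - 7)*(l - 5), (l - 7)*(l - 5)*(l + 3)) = l^2 - 12*l + 35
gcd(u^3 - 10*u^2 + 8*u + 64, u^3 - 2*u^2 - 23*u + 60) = u - 4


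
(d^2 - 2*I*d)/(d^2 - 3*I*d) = (d - 2*I)/(d - 3*I)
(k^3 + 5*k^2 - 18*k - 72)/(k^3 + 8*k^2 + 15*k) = (k^2 + 2*k - 24)/(k*(k + 5))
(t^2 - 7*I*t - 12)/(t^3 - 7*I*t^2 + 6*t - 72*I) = (t - 3*I)/(t^2 - 3*I*t + 18)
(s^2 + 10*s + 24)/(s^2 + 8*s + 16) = (s + 6)/(s + 4)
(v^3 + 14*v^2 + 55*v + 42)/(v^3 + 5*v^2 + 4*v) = (v^2 + 13*v + 42)/(v*(v + 4))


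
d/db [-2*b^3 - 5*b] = -6*b^2 - 5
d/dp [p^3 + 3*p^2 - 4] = 3*p*(p + 2)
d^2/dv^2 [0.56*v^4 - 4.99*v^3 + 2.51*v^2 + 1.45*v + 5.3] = 6.72*v^2 - 29.94*v + 5.02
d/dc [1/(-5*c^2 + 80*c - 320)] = 2*(c - 8)/(5*(c^2 - 16*c + 64)^2)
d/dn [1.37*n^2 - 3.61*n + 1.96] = 2.74*n - 3.61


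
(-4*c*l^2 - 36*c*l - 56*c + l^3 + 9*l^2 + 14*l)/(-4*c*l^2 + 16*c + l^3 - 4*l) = (l + 7)/(l - 2)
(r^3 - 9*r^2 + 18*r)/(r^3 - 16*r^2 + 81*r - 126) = r/(r - 7)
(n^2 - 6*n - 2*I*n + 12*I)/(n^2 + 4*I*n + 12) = (n - 6)/(n + 6*I)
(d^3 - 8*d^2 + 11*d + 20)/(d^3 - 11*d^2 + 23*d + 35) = (d - 4)/(d - 7)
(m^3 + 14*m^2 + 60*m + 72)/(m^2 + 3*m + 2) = (m^2 + 12*m + 36)/(m + 1)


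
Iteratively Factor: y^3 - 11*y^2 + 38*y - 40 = (y - 4)*(y^2 - 7*y + 10) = (y - 4)*(y - 2)*(y - 5)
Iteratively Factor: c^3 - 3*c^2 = (c)*(c^2 - 3*c) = c^2*(c - 3)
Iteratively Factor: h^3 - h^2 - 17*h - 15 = (h - 5)*(h^2 + 4*h + 3) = (h - 5)*(h + 3)*(h + 1)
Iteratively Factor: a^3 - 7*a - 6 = (a + 2)*(a^2 - 2*a - 3) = (a - 3)*(a + 2)*(a + 1)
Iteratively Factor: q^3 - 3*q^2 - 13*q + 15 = (q - 5)*(q^2 + 2*q - 3) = (q - 5)*(q - 1)*(q + 3)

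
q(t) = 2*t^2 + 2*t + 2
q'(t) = 4*t + 2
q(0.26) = 2.66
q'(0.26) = 3.04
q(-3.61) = 20.84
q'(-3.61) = -12.44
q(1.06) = 6.37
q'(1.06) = 6.24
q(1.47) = 9.26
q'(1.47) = 7.88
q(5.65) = 77.14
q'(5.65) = 24.60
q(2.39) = 18.20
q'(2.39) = 11.56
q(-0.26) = 1.62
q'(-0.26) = 0.96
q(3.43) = 32.39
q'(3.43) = 15.72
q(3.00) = 26.00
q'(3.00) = 14.00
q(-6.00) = 62.00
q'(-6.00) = -22.00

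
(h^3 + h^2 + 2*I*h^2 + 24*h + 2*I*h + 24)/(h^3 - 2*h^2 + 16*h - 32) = (h^2 + h*(1 + 6*I) + 6*I)/(h^2 + h*(-2 + 4*I) - 8*I)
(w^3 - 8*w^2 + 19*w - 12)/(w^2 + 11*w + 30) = (w^3 - 8*w^2 + 19*w - 12)/(w^2 + 11*w + 30)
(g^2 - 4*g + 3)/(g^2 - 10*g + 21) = (g - 1)/(g - 7)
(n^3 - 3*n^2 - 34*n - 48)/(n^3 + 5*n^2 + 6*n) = (n - 8)/n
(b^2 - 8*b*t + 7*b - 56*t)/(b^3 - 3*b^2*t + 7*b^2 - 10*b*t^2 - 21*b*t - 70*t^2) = (-b + 8*t)/(-b^2 + 3*b*t + 10*t^2)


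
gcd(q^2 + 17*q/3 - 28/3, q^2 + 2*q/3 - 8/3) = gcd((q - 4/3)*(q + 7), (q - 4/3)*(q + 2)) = q - 4/3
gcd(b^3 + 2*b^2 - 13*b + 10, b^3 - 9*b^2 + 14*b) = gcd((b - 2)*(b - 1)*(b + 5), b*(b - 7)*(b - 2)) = b - 2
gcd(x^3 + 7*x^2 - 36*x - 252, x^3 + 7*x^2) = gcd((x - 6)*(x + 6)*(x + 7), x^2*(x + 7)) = x + 7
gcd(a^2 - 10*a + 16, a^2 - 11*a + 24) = a - 8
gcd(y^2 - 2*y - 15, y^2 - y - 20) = y - 5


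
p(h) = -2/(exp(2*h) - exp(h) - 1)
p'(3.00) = 0.01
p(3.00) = -0.00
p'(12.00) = 0.00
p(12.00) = 0.00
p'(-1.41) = -0.18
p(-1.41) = 1.69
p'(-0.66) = 0.02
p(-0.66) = 1.60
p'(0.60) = 38.86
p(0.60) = -4.02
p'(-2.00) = -0.16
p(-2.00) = 1.79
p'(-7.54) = -0.00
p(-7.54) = 2.00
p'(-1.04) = -0.14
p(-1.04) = 1.63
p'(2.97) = 0.01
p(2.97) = -0.01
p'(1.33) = 0.55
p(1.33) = -0.21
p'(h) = -2*(-2*exp(2*h) + exp(h))/(exp(2*h) - exp(h) - 1)^2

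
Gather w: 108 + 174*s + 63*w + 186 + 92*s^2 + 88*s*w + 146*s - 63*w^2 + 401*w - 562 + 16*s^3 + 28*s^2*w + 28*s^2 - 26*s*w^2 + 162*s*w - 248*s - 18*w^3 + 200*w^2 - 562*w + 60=16*s^3 + 120*s^2 + 72*s - 18*w^3 + w^2*(137 - 26*s) + w*(28*s^2 + 250*s - 98) - 208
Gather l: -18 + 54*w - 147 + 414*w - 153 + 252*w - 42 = 720*w - 360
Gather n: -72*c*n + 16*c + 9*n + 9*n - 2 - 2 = 16*c + n*(18 - 72*c) - 4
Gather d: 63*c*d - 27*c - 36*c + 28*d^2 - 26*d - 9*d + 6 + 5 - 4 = -63*c + 28*d^2 + d*(63*c - 35) + 7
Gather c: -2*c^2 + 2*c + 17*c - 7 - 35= -2*c^2 + 19*c - 42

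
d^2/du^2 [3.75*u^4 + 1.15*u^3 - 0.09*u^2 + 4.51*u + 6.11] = 45.0*u^2 + 6.9*u - 0.18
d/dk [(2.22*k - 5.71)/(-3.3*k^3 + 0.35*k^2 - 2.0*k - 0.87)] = (14.652*k^3 - 57.306*k^2 + 3.997*k - 13.3514)/(10.89*k^6 - 2.31*k^5 + 13.3225*k^4 + 4.342*k^3 + 3.391*k^2 + 3.48*k + 0.7569)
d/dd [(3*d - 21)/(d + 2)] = 27/(d + 2)^2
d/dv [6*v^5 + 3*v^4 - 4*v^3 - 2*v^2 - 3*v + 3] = 30*v^4 + 12*v^3 - 12*v^2 - 4*v - 3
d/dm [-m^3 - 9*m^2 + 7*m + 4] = -3*m^2 - 18*m + 7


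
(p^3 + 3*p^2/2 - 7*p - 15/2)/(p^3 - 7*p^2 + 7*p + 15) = (2*p^2 + p - 15)/(2*(p^2 - 8*p + 15))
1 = 1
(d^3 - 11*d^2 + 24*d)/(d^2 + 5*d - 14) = d*(d^2 - 11*d + 24)/(d^2 + 5*d - 14)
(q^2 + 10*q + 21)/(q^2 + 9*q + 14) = (q + 3)/(q + 2)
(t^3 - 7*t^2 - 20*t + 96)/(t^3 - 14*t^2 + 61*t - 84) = (t^2 - 4*t - 32)/(t^2 - 11*t + 28)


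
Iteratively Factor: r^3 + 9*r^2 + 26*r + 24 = (r + 3)*(r^2 + 6*r + 8) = (r + 3)*(r + 4)*(r + 2)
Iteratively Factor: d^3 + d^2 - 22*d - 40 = (d - 5)*(d^2 + 6*d + 8) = (d - 5)*(d + 2)*(d + 4)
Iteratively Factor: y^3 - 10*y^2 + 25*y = (y - 5)*(y^2 - 5*y) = (y - 5)^2*(y)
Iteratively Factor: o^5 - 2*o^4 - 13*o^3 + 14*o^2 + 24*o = (o - 2)*(o^4 - 13*o^2 - 12*o) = (o - 2)*(o + 3)*(o^3 - 3*o^2 - 4*o) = (o - 4)*(o - 2)*(o + 3)*(o^2 + o) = o*(o - 4)*(o - 2)*(o + 3)*(o + 1)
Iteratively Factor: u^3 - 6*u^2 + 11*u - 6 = (u - 1)*(u^2 - 5*u + 6) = (u - 3)*(u - 1)*(u - 2)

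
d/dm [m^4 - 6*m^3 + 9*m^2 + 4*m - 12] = 4*m^3 - 18*m^2 + 18*m + 4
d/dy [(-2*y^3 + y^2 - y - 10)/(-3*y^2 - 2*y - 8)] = (6*y^4 + 8*y^3 + 43*y^2 - 76*y - 12)/(9*y^4 + 12*y^3 + 52*y^2 + 32*y + 64)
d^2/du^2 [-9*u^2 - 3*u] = -18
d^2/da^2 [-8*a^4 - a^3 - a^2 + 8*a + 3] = -96*a^2 - 6*a - 2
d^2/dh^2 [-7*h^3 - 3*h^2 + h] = -42*h - 6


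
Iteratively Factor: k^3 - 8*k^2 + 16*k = (k - 4)*(k^2 - 4*k) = (k - 4)^2*(k)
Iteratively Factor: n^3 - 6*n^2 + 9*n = (n - 3)*(n^2 - 3*n) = n*(n - 3)*(n - 3)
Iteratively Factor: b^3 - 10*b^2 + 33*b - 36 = (b - 4)*(b^2 - 6*b + 9) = (b - 4)*(b - 3)*(b - 3)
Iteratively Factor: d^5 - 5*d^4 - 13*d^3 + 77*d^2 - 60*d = (d - 5)*(d^4 - 13*d^2 + 12*d) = (d - 5)*(d - 3)*(d^3 + 3*d^2 - 4*d) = d*(d - 5)*(d - 3)*(d^2 + 3*d - 4) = d*(d - 5)*(d - 3)*(d - 1)*(d + 4)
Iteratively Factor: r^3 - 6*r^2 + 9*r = (r - 3)*(r^2 - 3*r) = (r - 3)^2*(r)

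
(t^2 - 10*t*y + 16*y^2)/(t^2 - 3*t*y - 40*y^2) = (t - 2*y)/(t + 5*y)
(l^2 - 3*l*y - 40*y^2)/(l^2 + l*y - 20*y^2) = (-l + 8*y)/(-l + 4*y)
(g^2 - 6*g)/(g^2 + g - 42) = g/(g + 7)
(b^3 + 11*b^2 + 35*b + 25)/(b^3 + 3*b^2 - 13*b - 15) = (b + 5)/(b - 3)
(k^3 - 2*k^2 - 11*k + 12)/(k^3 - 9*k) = (k^2 - 5*k + 4)/(k*(k - 3))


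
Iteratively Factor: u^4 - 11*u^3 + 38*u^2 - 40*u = (u - 5)*(u^3 - 6*u^2 + 8*u) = u*(u - 5)*(u^2 - 6*u + 8) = u*(u - 5)*(u - 4)*(u - 2)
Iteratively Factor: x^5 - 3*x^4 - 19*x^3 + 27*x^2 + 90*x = (x)*(x^4 - 3*x^3 - 19*x^2 + 27*x + 90) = x*(x + 2)*(x^3 - 5*x^2 - 9*x + 45) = x*(x - 3)*(x + 2)*(x^2 - 2*x - 15) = x*(x - 3)*(x + 2)*(x + 3)*(x - 5)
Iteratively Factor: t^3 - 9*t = (t + 3)*(t^2 - 3*t) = t*(t + 3)*(t - 3)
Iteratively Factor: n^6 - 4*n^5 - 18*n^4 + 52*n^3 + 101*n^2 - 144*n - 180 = (n + 3)*(n^5 - 7*n^4 + 3*n^3 + 43*n^2 - 28*n - 60) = (n + 1)*(n + 3)*(n^4 - 8*n^3 + 11*n^2 + 32*n - 60) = (n - 3)*(n + 1)*(n + 3)*(n^3 - 5*n^2 - 4*n + 20) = (n - 5)*(n - 3)*(n + 1)*(n + 3)*(n^2 - 4) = (n - 5)*(n - 3)*(n - 2)*(n + 1)*(n + 3)*(n + 2)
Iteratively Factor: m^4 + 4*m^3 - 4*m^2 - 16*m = (m)*(m^3 + 4*m^2 - 4*m - 16) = m*(m - 2)*(m^2 + 6*m + 8) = m*(m - 2)*(m + 4)*(m + 2)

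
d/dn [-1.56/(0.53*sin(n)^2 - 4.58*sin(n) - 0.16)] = (1.6536*sin(n) - 7.1448)*cos(n)/(-0.53*sin(n)^2 + 4.58*sin(n) + 0.16)^2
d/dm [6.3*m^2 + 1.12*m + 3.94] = 12.6*m + 1.12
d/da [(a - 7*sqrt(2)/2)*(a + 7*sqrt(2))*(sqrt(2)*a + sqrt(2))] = 3*sqrt(2)*a^2 + 2*sqrt(2)*a + 14*a - 49*sqrt(2) + 7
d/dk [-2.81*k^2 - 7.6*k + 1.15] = -5.62*k - 7.6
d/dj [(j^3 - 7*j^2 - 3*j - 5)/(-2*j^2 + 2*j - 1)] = (-2*j^4 + 4*j^3 - 23*j^2 - 6*j + 13)/(4*j^4 - 8*j^3 + 8*j^2 - 4*j + 1)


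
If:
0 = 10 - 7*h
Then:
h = 10/7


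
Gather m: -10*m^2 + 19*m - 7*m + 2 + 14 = -10*m^2 + 12*m + 16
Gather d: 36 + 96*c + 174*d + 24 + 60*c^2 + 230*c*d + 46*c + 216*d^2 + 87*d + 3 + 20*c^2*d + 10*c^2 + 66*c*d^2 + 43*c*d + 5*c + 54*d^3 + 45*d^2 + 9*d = 70*c^2 + 147*c + 54*d^3 + d^2*(66*c + 261) + d*(20*c^2 + 273*c + 270) + 63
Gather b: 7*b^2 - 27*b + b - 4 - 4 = 7*b^2 - 26*b - 8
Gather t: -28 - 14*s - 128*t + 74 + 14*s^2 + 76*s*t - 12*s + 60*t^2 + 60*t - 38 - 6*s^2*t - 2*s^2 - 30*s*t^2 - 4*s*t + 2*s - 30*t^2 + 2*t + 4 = 12*s^2 - 24*s + t^2*(30 - 30*s) + t*(-6*s^2 + 72*s - 66) + 12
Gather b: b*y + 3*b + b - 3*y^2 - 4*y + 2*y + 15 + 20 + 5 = b*(y + 4) - 3*y^2 - 2*y + 40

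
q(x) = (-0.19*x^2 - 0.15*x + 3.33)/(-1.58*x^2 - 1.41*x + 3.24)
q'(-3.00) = -0.51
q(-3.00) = -0.31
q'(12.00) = 0.00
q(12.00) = 0.11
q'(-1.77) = -19.66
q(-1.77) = 3.82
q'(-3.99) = -0.12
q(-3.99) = -0.06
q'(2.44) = 0.29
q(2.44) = -0.19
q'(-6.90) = -0.02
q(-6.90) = 0.08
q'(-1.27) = -1.22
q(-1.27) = 1.29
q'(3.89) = 0.06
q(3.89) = 0.00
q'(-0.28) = 0.13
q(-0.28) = 0.96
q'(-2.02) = -112.10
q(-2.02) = -7.96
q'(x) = (-0.38*x - 0.15)/(-1.58*x^2 - 1.41*x + 3.24) + (3.16*x + 1.41)*(-0.19*x^2 - 0.15*x + 3.33)/(-1.58*x^2 - 1.41*x + 3.24)^2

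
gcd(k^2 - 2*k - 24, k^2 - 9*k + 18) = k - 6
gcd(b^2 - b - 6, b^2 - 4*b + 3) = b - 3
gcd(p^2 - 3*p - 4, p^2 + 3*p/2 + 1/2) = p + 1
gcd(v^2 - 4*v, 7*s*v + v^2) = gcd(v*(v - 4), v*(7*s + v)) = v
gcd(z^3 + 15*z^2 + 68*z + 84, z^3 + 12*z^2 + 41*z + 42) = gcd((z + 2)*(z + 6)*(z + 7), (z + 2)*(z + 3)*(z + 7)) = z^2 + 9*z + 14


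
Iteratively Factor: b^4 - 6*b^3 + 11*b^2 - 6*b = (b)*(b^3 - 6*b^2 + 11*b - 6) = b*(b - 3)*(b^2 - 3*b + 2) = b*(b - 3)*(b - 2)*(b - 1)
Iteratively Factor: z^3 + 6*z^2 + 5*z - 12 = (z - 1)*(z^2 + 7*z + 12) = (z - 1)*(z + 3)*(z + 4)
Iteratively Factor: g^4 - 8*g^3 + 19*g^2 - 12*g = (g)*(g^3 - 8*g^2 + 19*g - 12) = g*(g - 3)*(g^2 - 5*g + 4) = g*(g - 4)*(g - 3)*(g - 1)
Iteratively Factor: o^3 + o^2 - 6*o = (o - 2)*(o^2 + 3*o) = (o - 2)*(o + 3)*(o)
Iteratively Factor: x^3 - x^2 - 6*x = (x - 3)*(x^2 + 2*x) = x*(x - 3)*(x + 2)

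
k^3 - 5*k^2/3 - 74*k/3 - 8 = (k - 6)*(k + 1/3)*(k + 4)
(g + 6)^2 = g^2 + 12*g + 36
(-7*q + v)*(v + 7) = -7*q*v - 49*q + v^2 + 7*v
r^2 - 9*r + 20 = (r - 5)*(r - 4)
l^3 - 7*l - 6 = (l - 3)*(l + 1)*(l + 2)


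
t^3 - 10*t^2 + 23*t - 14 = (t - 7)*(t - 2)*(t - 1)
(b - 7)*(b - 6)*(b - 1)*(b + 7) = b^4 - 7*b^3 - 43*b^2 + 343*b - 294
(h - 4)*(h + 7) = h^2 + 3*h - 28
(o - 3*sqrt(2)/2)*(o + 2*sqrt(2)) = o^2 + sqrt(2)*o/2 - 6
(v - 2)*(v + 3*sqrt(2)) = v^2 - 2*v + 3*sqrt(2)*v - 6*sqrt(2)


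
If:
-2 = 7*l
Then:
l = -2/7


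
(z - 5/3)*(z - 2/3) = z^2 - 7*z/3 + 10/9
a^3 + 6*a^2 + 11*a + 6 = (a + 1)*(a + 2)*(a + 3)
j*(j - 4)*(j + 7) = j^3 + 3*j^2 - 28*j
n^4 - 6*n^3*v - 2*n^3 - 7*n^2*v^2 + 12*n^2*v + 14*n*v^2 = n*(n - 2)*(n - 7*v)*(n + v)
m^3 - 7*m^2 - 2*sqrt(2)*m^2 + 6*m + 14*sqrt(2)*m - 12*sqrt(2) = (m - 6)*(m - 1)*(m - 2*sqrt(2))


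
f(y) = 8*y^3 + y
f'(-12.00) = 3457.00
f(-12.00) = -13836.00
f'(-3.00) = 217.00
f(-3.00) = -219.00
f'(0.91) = 20.87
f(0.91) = 6.94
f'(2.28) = 125.76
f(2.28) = 97.10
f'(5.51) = 729.64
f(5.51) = 1343.78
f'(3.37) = 273.57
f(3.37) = 309.55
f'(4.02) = 388.85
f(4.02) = 523.74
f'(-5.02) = 605.81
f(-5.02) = -1017.07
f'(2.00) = 97.00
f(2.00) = 66.00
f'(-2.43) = 142.72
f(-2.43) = -117.22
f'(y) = 24*y^2 + 1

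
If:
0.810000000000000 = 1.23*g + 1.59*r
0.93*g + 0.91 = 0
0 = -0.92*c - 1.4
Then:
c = -1.52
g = -0.98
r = 1.27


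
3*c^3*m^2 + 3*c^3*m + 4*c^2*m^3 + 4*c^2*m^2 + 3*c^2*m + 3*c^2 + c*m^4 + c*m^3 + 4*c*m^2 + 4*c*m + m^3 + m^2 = (c + m)*(3*c + m)*(m + 1)*(c*m + 1)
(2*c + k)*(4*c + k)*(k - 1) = 8*c^2*k - 8*c^2 + 6*c*k^2 - 6*c*k + k^3 - k^2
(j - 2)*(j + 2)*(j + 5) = j^3 + 5*j^2 - 4*j - 20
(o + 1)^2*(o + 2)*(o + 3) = o^4 + 7*o^3 + 17*o^2 + 17*o + 6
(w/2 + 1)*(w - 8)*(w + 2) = w^3/2 - 2*w^2 - 14*w - 16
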